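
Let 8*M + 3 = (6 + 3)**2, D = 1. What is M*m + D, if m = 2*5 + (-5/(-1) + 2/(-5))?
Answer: 2867/20 ≈ 143.35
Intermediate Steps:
M = 39/4 (M = -3/8 + (6 + 3)**2/8 = -3/8 + (1/8)*9**2 = -3/8 + (1/8)*81 = -3/8 + 81/8 = 39/4 ≈ 9.7500)
m = 73/5 (m = 10 + (-5*(-1) + 2*(-1/5)) = 10 + (5 - 2/5) = 10 + 23/5 = 73/5 ≈ 14.600)
M*m + D = (39/4)*(73/5) + 1 = 2847/20 + 1 = 2867/20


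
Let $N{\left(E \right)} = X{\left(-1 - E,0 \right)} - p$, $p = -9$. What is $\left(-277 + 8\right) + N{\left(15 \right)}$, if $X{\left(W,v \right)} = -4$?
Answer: $-264$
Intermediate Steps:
$N{\left(E \right)} = 5$ ($N{\left(E \right)} = -4 - -9 = -4 + 9 = 5$)
$\left(-277 + 8\right) + N{\left(15 \right)} = \left(-277 + 8\right) + 5 = -269 + 5 = -264$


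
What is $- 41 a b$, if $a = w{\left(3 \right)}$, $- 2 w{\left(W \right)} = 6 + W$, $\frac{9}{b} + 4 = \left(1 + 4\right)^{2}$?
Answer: $\frac{1107}{14} \approx 79.071$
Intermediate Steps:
$b = \frac{3}{7}$ ($b = \frac{9}{-4 + \left(1 + 4\right)^{2}} = \frac{9}{-4 + 5^{2}} = \frac{9}{-4 + 25} = \frac{9}{21} = 9 \cdot \frac{1}{21} = \frac{3}{7} \approx 0.42857$)
$w{\left(W \right)} = -3 - \frac{W}{2}$ ($w{\left(W \right)} = - \frac{6 + W}{2} = -3 - \frac{W}{2}$)
$a = - \frac{9}{2}$ ($a = -3 - \frac{3}{2} = - \frac{9}{2} \approx -4.5$)
$- 41 a b = \left(-41\right) \left(- \frac{9}{2}\right) \frac{3}{7} = \frac{369}{2} \cdot \frac{3}{7} = \frac{1107}{14}$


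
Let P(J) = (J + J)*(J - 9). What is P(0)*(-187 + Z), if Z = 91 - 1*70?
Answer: 0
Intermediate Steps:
Z = 21 (Z = 91 - 70 = 21)
P(J) = 2*J*(-9 + J) (P(J) = (2*J)*(-9 + J) = 2*J*(-9 + J))
P(0)*(-187 + Z) = (2*0*(-9 + 0))*(-187 + 21) = (2*0*(-9))*(-166) = 0*(-166) = 0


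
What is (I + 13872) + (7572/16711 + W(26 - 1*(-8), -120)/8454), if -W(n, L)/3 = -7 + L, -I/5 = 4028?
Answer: -295146676071/47091598 ≈ -6267.5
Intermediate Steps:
I = -20140 (I = -5*4028 = -20140)
W(n, L) = 21 - 3*L (W(n, L) = -3*(-7 + L) = 21 - 3*L)
(I + 13872) + (7572/16711 + W(26 - 1*(-8), -120)/8454) = (-20140 + 13872) + (7572/16711 + (21 - 3*(-120))/8454) = -6268 + (7572*(1/16711) + (21 + 360)*(1/8454)) = -6268 + (7572/16711 + 381*(1/8454)) = -6268 + (7572/16711 + 127/2818) = -6268 + 23460193/47091598 = -295146676071/47091598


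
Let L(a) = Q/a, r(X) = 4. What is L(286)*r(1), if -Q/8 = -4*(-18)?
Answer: -1152/143 ≈ -8.0559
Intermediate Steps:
Q = -576 (Q = -(-32)*(-18) = -8*72 = -576)
L(a) = -576/a
L(286)*r(1) = -576/286*4 = -576*1/286*4 = -288/143*4 = -1152/143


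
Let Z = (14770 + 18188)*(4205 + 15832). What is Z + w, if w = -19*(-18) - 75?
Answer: 660379713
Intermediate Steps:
w = 267 (w = 342 - 75 = 267)
Z = 660379446 (Z = 32958*20037 = 660379446)
Z + w = 660379446 + 267 = 660379713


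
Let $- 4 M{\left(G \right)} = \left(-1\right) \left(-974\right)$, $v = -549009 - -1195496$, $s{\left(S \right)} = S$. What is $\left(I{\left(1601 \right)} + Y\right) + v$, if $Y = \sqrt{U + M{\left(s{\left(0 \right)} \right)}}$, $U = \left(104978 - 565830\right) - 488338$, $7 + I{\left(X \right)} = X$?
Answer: $648081 + \frac{i \sqrt{3797734}}{2} \approx 6.4808 \cdot 10^{5} + 974.39 i$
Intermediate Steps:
$I{\left(X \right)} = -7 + X$
$v = 646487$ ($v = -549009 + 1195496 = 646487$)
$M{\left(G \right)} = - \frac{487}{2}$ ($M{\left(G \right)} = - \frac{\left(-1\right) \left(-974\right)}{4} = \left(- \frac{1}{4}\right) 974 = - \frac{487}{2}$)
$U = -949190$ ($U = -460852 - 488338 = -949190$)
$Y = \frac{i \sqrt{3797734}}{2}$ ($Y = \sqrt{-949190 - \frac{487}{2}} = \sqrt{- \frac{1898867}{2}} = \frac{i \sqrt{3797734}}{2} \approx 974.39 i$)
$\left(I{\left(1601 \right)} + Y\right) + v = \left(\left(-7 + 1601\right) + \frac{i \sqrt{3797734}}{2}\right) + 646487 = \left(1594 + \frac{i \sqrt{3797734}}{2}\right) + 646487 = 648081 + \frac{i \sqrt{3797734}}{2}$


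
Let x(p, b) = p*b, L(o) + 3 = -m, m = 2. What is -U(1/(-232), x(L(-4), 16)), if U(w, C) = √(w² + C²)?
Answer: -√344473601/232 ≈ -80.000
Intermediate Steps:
L(o) = -5 (L(o) = -3 - 1*2 = -3 - 2 = -5)
x(p, b) = b*p
U(w, C) = √(C² + w²)
-U(1/(-232), x(L(-4), 16)) = -√((16*(-5))² + (1/(-232))²) = -√((-80)² + (-1/232)²) = -√(6400 + 1/53824) = -√(344473601/53824) = -√344473601/232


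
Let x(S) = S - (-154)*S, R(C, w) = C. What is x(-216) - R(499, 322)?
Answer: -33979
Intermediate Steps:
x(S) = 155*S (x(S) = S + 154*S = 155*S)
x(-216) - R(499, 322) = 155*(-216) - 1*499 = -33480 - 499 = -33979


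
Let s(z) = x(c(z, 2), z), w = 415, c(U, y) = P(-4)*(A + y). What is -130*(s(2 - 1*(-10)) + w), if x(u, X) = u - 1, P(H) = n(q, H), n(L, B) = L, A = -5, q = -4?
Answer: -55380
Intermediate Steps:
P(H) = -4
c(U, y) = 20 - 4*y (c(U, y) = -4*(-5 + y) = 20 - 4*y)
x(u, X) = -1 + u
s(z) = 11 (s(z) = -1 + (20 - 4*2) = -1 + (20 - 8) = -1 + 12 = 11)
-130*(s(2 - 1*(-10)) + w) = -130*(11 + 415) = -130*426 = -55380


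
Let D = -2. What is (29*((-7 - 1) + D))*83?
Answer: -24070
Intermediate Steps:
(29*((-7 - 1) + D))*83 = (29*((-7 - 1) - 2))*83 = (29*(-8 - 2))*83 = (29*(-10))*83 = -290*83 = -24070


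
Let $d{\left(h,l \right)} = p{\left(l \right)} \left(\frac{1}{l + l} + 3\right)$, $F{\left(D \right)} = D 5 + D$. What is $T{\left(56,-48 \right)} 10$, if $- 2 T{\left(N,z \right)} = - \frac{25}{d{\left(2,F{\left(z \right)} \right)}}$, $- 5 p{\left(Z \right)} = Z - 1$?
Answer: $\frac{360000}{499103} \approx 0.72129$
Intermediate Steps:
$F{\left(D \right)} = 6 D$ ($F{\left(D \right)} = 5 D + D = 6 D$)
$p{\left(Z \right)} = \frac{1}{5} - \frac{Z}{5}$ ($p{\left(Z \right)} = - \frac{Z - 1}{5} = - \frac{-1 + Z}{5} = \frac{1}{5} - \frac{Z}{5}$)
$d{\left(h,l \right)} = \left(3 + \frac{1}{2 l}\right) \left(\frac{1}{5} - \frac{l}{5}\right)$ ($d{\left(h,l \right)} = \left(\frac{1}{5} - \frac{l}{5}\right) \left(\frac{1}{l + l} + 3\right) = \left(\frac{1}{5} - \frac{l}{5}\right) \left(\frac{1}{2 l} + 3\right) = \left(\frac{1}{5} - \frac{l}{5}\right) \left(3 + \frac{1}{2 l}\right) = \left(3 + \frac{1}{2 l}\right) \left(\frac{1}{5} - \frac{l}{5}\right)$)
$T{\left(N,z \right)} = - \frac{750 z}{\left(1 + 36 z\right) \left(-1 + 6 z\right)}$ ($T{\left(N,z \right)} = - \frac{\left(-25\right) \frac{1}{\left(- \frac{1}{10}\right) \frac{1}{6 z} \left(1 + 6 \cdot 6 z\right) \left(-1 + 6 z\right)}}{2} = - \frac{\left(-25\right) \frac{1}{\left(- \frac{1}{10}\right) \frac{1}{6 z} \left(1 + 36 z\right) \left(-1 + 6 z\right)}}{2} = - \frac{\left(-25\right) \frac{1}{\left(- \frac{1}{60}\right) \frac{1}{z} \left(1 + 36 z\right) \left(-1 + 6 z\right)}}{2} = - \frac{\left(-25\right) \left(- \frac{60 z}{\left(1 + 36 z\right) \left(-1 + 6 z\right)}\right)}{2} = - \frac{1500 z \frac{1}{1 + 36 z} \frac{1}{-1 + 6 z}}{2} = - \frac{750 z}{\left(1 + 36 z\right) \left(-1 + 6 z\right)}$)
$T{\left(56,-48 \right)} 10 = \left(-750\right) \left(-48\right) \frac{1}{1 + 36 \left(-48\right)} \frac{1}{-1 + 6 \left(-48\right)} 10 = \left(-750\right) \left(-48\right) \frac{1}{1 - 1728} \frac{1}{-1 - 288} \cdot 10 = \left(-750\right) \left(-48\right) \frac{1}{-1727} \frac{1}{-289} \cdot 10 = \left(-750\right) \left(-48\right) \left(- \frac{1}{1727}\right) \left(- \frac{1}{289}\right) 10 = \frac{36000}{499103} \cdot 10 = \frac{360000}{499103}$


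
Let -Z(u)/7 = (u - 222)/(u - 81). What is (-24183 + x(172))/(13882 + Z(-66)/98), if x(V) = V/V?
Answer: -4147213/2380739 ≈ -1.7420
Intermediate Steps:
x(V) = 1
Z(u) = -7*(-222 + u)/(-81 + u) (Z(u) = -7*(u - 222)/(u - 81) = -7*(-222 + u)/(-81 + u))
(-24183 + x(172))/(13882 + Z(-66)/98) = (-24183 + 1)/(13882 + (7*(222 - 1*(-66))/(-81 - 66))/98) = -24182/(13882 + (7*(222 + 66)/(-147))*(1/98)) = -24182/(13882 + (7*(-1/147)*288)*(1/98)) = -24182/(13882 - 96/7*1/98) = -24182/(13882 - 48/343) = -24182/4761478/343 = -24182*343/4761478 = -4147213/2380739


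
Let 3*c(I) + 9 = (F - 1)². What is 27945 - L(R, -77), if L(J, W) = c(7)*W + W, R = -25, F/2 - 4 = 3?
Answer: 96386/3 ≈ 32129.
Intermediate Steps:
F = 14 (F = 8 + 2*3 = 8 + 6 = 14)
c(I) = 160/3 (c(I) = -3 + (14 - 1)²/3 = -3 + (⅓)*13² = -3 + (⅓)*169 = -3 + 169/3 = 160/3)
L(J, W) = 163*W/3 (L(J, W) = 160*W/3 + W = 163*W/3)
27945 - L(R, -77) = 27945 - 163*(-77)/3 = 27945 - 1*(-12551/3) = 27945 + 12551/3 = 96386/3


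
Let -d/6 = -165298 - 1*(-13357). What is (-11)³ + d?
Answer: 910315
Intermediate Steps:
d = 911646 (d = -6*(-165298 - 1*(-13357)) = -6*(-165298 + 13357) = -6*(-151941) = 911646)
(-11)³ + d = (-11)³ + 911646 = -1331 + 911646 = 910315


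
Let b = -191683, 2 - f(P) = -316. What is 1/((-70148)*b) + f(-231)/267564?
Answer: 356323768023/299809455035948 ≈ 0.0011885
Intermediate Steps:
f(P) = 318 (f(P) = 2 - 1*(-316) = 2 + 316 = 318)
1/((-70148)*b) + f(-231)/267564 = 1/(-70148*(-191683)) + 318/267564 = -1/70148*(-1/191683) + 318*(1/267564) = 1/13446179084 + 53/44594 = 356323768023/299809455035948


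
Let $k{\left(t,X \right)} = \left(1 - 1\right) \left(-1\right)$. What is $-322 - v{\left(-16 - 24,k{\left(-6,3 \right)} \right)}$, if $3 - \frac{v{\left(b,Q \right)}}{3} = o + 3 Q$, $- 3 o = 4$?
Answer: $-335$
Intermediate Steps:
$o = - \frac{4}{3}$ ($o = \left(- \frac{1}{3}\right) 4 = - \frac{4}{3} \approx -1.3333$)
$k{\left(t,X \right)} = 0$ ($k{\left(t,X \right)} = 0 \left(-1\right) = 0$)
$v{\left(b,Q \right)} = 13 - 9 Q$ ($v{\left(b,Q \right)} = 9 - 3 \left(- \frac{4}{3} + 3 Q\right) = 9 - \left(-4 + 9 Q\right) = 13 - 9 Q$)
$-322 - v{\left(-16 - 24,k{\left(-6,3 \right)} \right)} = -322 - \left(13 - 0\right) = -322 - \left(13 + 0\right) = -322 - 13 = -335$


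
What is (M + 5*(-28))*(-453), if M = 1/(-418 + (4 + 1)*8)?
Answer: 7991071/126 ≈ 63421.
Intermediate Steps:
M = -1/378 (M = 1/(-418 + 5*8) = 1/(-418 + 40) = 1/(-378) = -1/378 ≈ -0.0026455)
(M + 5*(-28))*(-453) = (-1/378 + 5*(-28))*(-453) = (-1/378 - 140)*(-453) = -52921/378*(-453) = 7991071/126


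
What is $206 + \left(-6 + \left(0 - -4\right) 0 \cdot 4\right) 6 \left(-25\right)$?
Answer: $1106$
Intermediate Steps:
$206 + \left(-6 + \left(0 - -4\right) 0 \cdot 4\right) 6 \left(-25\right) = 206 + \left(-6 + \left(0 + 4\right) 0 \cdot 4\right) 6 \left(-25\right) = 206 + \left(-6 + 4 \cdot 0 \cdot 4\right) 6 \left(-25\right) = 206 + \left(-6 + 0 \cdot 4\right) 6 \left(-25\right) = 206 + \left(-6 + 0\right) 6 \left(-25\right) = 206 + \left(-6\right) 6 \left(-25\right) = 206 - -900 = 206 + 900 = 1106$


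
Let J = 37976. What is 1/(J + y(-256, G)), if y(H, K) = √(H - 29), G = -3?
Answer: 37976/1442176861 - I*√285/1442176861 ≈ 2.6332e-5 - 1.1706e-8*I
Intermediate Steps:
y(H, K) = √(-29 + H)
1/(J + y(-256, G)) = 1/(37976 + √(-29 - 256)) = 1/(37976 + √(-285)) = 1/(37976 + I*√285)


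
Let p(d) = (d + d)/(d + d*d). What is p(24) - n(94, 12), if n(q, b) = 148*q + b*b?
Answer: -351398/25 ≈ -14056.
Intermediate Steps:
n(q, b) = b² + 148*q (n(q, b) = 148*q + b² = b² + 148*q)
p(d) = 2*d/(d + d²) (p(d) = (2*d)/(d + d²) = 2*d/(d + d²))
p(24) - n(94, 12) = 2/(1 + 24) - (12² + 148*94) = 2/25 - (144 + 13912) = 2*(1/25) - 1*14056 = 2/25 - 14056 = -351398/25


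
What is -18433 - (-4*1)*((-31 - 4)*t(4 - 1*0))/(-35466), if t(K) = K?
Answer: -326872109/17733 ≈ -18433.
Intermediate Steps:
-18433 - (-4*1)*((-31 - 4)*t(4 - 1*0))/(-35466) = -18433 - (-4*1)*((-31 - 4)*(4 - 1*0))/(-35466) = -18433 - (-(-140)*(4 + 0))*(-1)/35466 = -18433 - (-(-140)*4)*(-1)/35466 = -18433 - (-4*(-140))*(-1)/35466 = -18433 - 560*(-1)/35466 = -18433 - 1*(-280/17733) = -18433 + 280/17733 = -326872109/17733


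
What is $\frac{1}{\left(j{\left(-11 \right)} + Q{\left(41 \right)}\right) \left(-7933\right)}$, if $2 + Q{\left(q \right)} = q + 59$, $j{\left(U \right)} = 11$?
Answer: $- \frac{1}{864697} \approx -1.1565 \cdot 10^{-6}$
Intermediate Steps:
$Q{\left(q \right)} = 57 + q$ ($Q{\left(q \right)} = -2 + \left(q + 59\right) = -2 + \left(59 + q\right) = 57 + q$)
$\frac{1}{\left(j{\left(-11 \right)} + Q{\left(41 \right)}\right) \left(-7933\right)} = \frac{1}{\left(11 + \left(57 + 41\right)\right) \left(-7933\right)} = \frac{1}{11 + 98} \left(- \frac{1}{7933}\right) = \frac{1}{109} \left(- \frac{1}{7933}\right) = - \frac{1}{864697}$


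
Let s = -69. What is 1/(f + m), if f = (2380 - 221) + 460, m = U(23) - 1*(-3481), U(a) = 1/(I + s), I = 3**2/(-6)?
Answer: 141/860098 ≈ 0.00016393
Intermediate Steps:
I = -3/2 (I = 9*(-1/6) = -3/2 ≈ -1.5000)
U(a) = -2/141 (U(a) = 1/(-3/2 - 69) = 1/(-141/2) = -2/141)
m = 490819/141 (m = -2/141 - 1*(-3481) = -2/141 + 3481 = 490819/141 ≈ 3481.0)
f = 2619 (f = 2159 + 460 = 2619)
1/(f + m) = 1/(2619 + 490819/141) = 1/(860098/141) = 141/860098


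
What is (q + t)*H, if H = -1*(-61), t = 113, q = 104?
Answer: 13237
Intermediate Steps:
H = 61
(q + t)*H = (104 + 113)*61 = 217*61 = 13237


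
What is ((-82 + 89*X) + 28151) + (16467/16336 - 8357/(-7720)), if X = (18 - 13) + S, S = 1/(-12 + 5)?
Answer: 3145338447703/110349680 ≈ 28503.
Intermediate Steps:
S = -⅐ (S = 1/(-7) = -⅐ ≈ -0.14286)
X = 34/7 (X = (18 - 13) - ⅐ = 5 - ⅐ = 34/7 ≈ 4.8571)
((-82 + 89*X) + 28151) + (16467/16336 - 8357/(-7720)) = ((-82 + 89*(34/7)) + 28151) + (16467/16336 - 8357/(-7720)) = ((-82 + 3026/7) + 28151) + (16467*(1/16336) - 8357*(-1/7720)) = (2452/7 + 28151) + (16467/16336 + 8357/7720) = 199509/7 + 32955649/15764240 = 3145338447703/110349680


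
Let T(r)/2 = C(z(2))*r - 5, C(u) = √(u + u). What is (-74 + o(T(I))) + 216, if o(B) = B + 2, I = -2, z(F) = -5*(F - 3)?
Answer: 134 - 4*√10 ≈ 121.35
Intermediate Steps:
z(F) = 15 - 5*F (z(F) = -5*(-3 + F) = 15 - 5*F)
C(u) = √2*√u (C(u) = √(2*u) = √2*√u)
T(r) = -10 + 2*r*√10 (T(r) = 2*((√2*√(15 - 5*2))*r - 5) = 2*((√2*√(15 - 10))*r - 5) = 2*((√2*√5)*r - 5) = 2*(√10*r - 5) = 2*(r*√10 - 5) = 2*(-5 + r*√10) = -10 + 2*r*√10)
o(B) = 2 + B
(-74 + o(T(I))) + 216 = (-74 + (2 + (-10 + 2*(-2)*√10))) + 216 = (-74 + (2 + (-10 - 4*√10))) + 216 = (-74 + (-8 - 4*√10)) + 216 = (-82 - 4*√10) + 216 = 134 - 4*√10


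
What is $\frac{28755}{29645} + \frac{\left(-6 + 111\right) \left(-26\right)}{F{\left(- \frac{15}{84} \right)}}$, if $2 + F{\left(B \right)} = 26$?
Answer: $- \frac{2674691}{23716} \approx -112.78$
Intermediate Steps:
$F{\left(B \right)} = 24$ ($F{\left(B \right)} = -2 + 26 = 24$)
$\frac{28755}{29645} + \frac{\left(-6 + 111\right) \left(-26\right)}{F{\left(- \frac{15}{84} \right)}} = \frac{28755}{29645} + \frac{\left(-6 + 111\right) \left(-26\right)}{24} = 28755 \cdot \frac{1}{29645} + 105 \left(-26\right) \frac{1}{24} = \frac{5751}{5929} - \frac{455}{4} = - \frac{2674691}{23716}$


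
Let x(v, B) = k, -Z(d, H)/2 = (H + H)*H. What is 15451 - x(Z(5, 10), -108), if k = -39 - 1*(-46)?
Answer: 15444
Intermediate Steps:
Z(d, H) = -4*H**2 (Z(d, H) = -2*(H + H)*H = -2*2*H*H = -4*H**2)
k = 7 (k = -39 + 46 = 7)
x(v, B) = 7
15451 - x(Z(5, 10), -108) = 15451 - 1*7 = 15451 - 7 = 15444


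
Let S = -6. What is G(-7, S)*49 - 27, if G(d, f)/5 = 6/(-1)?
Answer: -1497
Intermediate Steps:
G(d, f) = -30 (G(d, f) = 5*(6/(-1)) = 5*(6*(-1)) = 5*(-6) = -30)
G(-7, S)*49 - 27 = -30*49 - 27 = -1470 - 27 = -1497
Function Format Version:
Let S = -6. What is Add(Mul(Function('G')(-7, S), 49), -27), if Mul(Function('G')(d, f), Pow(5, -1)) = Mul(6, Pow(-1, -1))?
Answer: -1497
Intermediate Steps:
Function('G')(d, f) = -30 (Function('G')(d, f) = Mul(5, Mul(6, Pow(-1, -1))) = Mul(5, Mul(6, -1)) = Mul(5, -6) = -30)
Add(Mul(Function('G')(-7, S), 49), -27) = Add(Mul(-30, 49), -27) = Add(-1470, -27) = -1497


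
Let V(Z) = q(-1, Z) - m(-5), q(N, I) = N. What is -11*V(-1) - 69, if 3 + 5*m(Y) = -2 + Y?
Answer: -80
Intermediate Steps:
m(Y) = -1 + Y/5 (m(Y) = -3/5 + (-2 + Y)/5 = -3/5 + (-2/5 + Y/5) = -1 + Y/5)
V(Z) = 1 (V(Z) = -1 - (-1 + (1/5)*(-5)) = -1 - (-1 - 1) = -1 - 1*(-2) = -1 + 2 = 1)
-11*V(-1) - 69 = -11*1 - 69 = -11 - 69 = -80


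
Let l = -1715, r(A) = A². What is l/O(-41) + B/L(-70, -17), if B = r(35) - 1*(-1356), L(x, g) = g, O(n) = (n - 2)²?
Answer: -4801424/31433 ≈ -152.75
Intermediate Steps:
O(n) = (-2 + n)²
B = 2581 (B = 35² - 1*(-1356) = 1225 + 1356 = 2581)
l/O(-41) + B/L(-70, -17) = -1715/(-2 - 41)² + 2581/(-17) = -1715/((-43)²) + 2581*(-1/17) = -1715/1849 - 2581/17 = -4801424/31433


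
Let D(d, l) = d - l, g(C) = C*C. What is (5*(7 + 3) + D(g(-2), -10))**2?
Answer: 4096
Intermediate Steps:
g(C) = C**2
(5*(7 + 3) + D(g(-2), -10))**2 = (5*(7 + 3) + ((-2)**2 - 1*(-10)))**2 = (5*10 + (4 + 10))**2 = (50 + 14)**2 = 64**2 = 4096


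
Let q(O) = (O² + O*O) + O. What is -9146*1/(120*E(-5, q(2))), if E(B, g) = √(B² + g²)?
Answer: -4573*√5/1500 ≈ -6.8170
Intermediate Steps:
q(O) = O + 2*O² (q(O) = (O² + O²) + O = 2*O² + O = O + 2*O²)
-9146*1/(120*E(-5, q(2))) = -9146*1/(120*√((-5)² + (2*(1 + 2*2))²)) = -9146*1/(120*√(25 + (2*(1 + 4))²)) = -9146*1/(120*√(25 + (2*5)²)) = -9146*1/(120*√(25 + 10²)) = -9146*1/(120*√(25 + 100)) = -9146*√5/3000 = -4573*√5/1500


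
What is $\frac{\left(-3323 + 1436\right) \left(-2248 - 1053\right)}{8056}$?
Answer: $\frac{6228987}{8056} \approx 773.21$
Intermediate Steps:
$\frac{\left(-3323 + 1436\right) \left(-2248 - 1053\right)}{8056} = \left(-1887\right) \left(-3301\right) \frac{1}{8056} = 6228987 \cdot \frac{1}{8056} = \frac{6228987}{8056}$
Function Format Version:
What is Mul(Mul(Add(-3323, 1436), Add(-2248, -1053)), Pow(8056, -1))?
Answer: Rational(6228987, 8056) ≈ 773.21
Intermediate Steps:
Mul(Mul(Add(-3323, 1436), Add(-2248, -1053)), Pow(8056, -1)) = Mul(Mul(-1887, -3301), Rational(1, 8056)) = Mul(6228987, Rational(1, 8056)) = Rational(6228987, 8056)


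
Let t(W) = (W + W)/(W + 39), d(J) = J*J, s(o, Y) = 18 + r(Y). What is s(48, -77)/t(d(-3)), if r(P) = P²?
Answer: 47576/3 ≈ 15859.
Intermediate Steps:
s(o, Y) = 18 + Y²
d(J) = J²
t(W) = 2*W/(39 + W) (t(W) = (2*W)/(39 + W) = 2*W/(39 + W))
s(48, -77)/t(d(-3)) = (18 + (-77)²)/((2*(-3)²/(39 + (-3)²))) = (18 + 5929)/((2*9/(39 + 9))) = 5947/((2*9/48)) = 5947/((2*9*(1/48))) = 5947/(3/8) = 5947*(8/3) = 47576/3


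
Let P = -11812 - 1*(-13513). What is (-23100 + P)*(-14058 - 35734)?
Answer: 1065499008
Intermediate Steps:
P = 1701 (P = -11812 + 13513 = 1701)
(-23100 + P)*(-14058 - 35734) = (-23100 + 1701)*(-14058 - 35734) = -21399*(-49792) = 1065499008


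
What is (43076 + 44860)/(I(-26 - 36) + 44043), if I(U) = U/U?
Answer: 21984/11011 ≈ 1.9965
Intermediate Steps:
I(U) = 1
(43076 + 44860)/(I(-26 - 36) + 44043) = (43076 + 44860)/(1 + 44043) = 87936/44044 = 87936*(1/44044) = 21984/11011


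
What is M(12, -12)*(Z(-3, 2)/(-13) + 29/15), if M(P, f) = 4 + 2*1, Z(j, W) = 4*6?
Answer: 34/65 ≈ 0.52308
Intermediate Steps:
Z(j, W) = 24
M(P, f) = 6 (M(P, f) = 4 + 2 = 6)
M(12, -12)*(Z(-3, 2)/(-13) + 29/15) = 6*(24/(-13) + 29/15) = 6*(24*(-1/13) + 29*(1/15)) = 6*(-24/13 + 29/15) = 6*(17/195) = 34/65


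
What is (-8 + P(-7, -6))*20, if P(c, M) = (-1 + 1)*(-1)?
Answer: -160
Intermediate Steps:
P(c, M) = 0 (P(c, M) = 0*(-1) = 0)
(-8 + P(-7, -6))*20 = (-8 + 0)*20 = -8*20 = -160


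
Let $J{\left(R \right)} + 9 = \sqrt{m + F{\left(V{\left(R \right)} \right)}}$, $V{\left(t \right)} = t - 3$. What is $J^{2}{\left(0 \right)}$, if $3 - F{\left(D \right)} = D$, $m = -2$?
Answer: $49$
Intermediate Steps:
$V{\left(t \right)} = -3 + t$
$F{\left(D \right)} = 3 - D$
$J{\left(R \right)} = -9 + \sqrt{4 - R}$ ($J{\left(R \right)} = -9 + \sqrt{-2 - \left(-6 + R\right)} = -9 + \sqrt{4 - R}$)
$J^{2}{\left(0 \right)} = \left(-9 + \sqrt{4 - 0}\right)^{2} = \left(-9 + \sqrt{4 + 0}\right)^{2} = \left(-9 + \sqrt{4}\right)^{2} = \left(-9 + 2\right)^{2} = \left(-7\right)^{2} = 49$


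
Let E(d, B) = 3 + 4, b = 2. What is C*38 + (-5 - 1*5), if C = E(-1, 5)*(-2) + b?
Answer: -466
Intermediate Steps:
E(d, B) = 7
C = -12 (C = 7*(-2) + 2 = -14 + 2 = -12)
C*38 + (-5 - 1*5) = -12*38 + (-5 - 1*5) = -456 + (-5 - 5) = -456 - 10 = -466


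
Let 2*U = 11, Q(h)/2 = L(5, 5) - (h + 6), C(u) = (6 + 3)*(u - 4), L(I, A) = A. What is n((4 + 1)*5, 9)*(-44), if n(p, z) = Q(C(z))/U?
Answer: 736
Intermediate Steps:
C(u) = -36 + 9*u (C(u) = 9*(-4 + u) = -36 + 9*u)
Q(h) = -2 - 2*h (Q(h) = 2*(5 - (h + 6)) = 2*(5 - (6 + h)) = 2*(5 + (-6 - h)) = 2*(-1 - h) = -2 - 2*h)
U = 11/2 (U = (½)*11 = 11/2 ≈ 5.5000)
n(p, z) = 140/11 - 36*z/11 (n(p, z) = (-2 - 2*(-36 + 9*z))/(11/2) = (-2 + (72 - 18*z))*(2/11) = (70 - 18*z)*(2/11) = 140/11 - 36*z/11)
n((4 + 1)*5, 9)*(-44) = (140/11 - 36/11*9)*(-44) = (140/11 - 324/11)*(-44) = -184/11*(-44) = 736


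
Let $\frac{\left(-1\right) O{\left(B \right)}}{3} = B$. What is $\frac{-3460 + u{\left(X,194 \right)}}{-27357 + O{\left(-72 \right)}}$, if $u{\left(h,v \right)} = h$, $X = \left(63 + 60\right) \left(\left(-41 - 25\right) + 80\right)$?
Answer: $\frac{1738}{27141} \approx 0.064036$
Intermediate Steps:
$X = 1722$ ($X = 123 \left(\left(-41 - 25\right) + 80\right) = 123 \left(-66 + 80\right) = 123 \cdot 14 = 1722$)
$O{\left(B \right)} = - 3 B$
$\frac{-3460 + u{\left(X,194 \right)}}{-27357 + O{\left(-72 \right)}} = \frac{-3460 + 1722}{-27357 - -216} = - \frac{1738}{-27357 + 216} = - \frac{1738}{-27141} = \left(-1738\right) \left(- \frac{1}{27141}\right) = \frac{1738}{27141}$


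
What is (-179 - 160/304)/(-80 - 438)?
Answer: 3411/9842 ≈ 0.34658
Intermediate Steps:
(-179 - 160/304)/(-80 - 438) = (-179 - 160*1/304)/(-518) = (-179 - 10/19)*(-1/518) = -3411/19*(-1/518) = 3411/9842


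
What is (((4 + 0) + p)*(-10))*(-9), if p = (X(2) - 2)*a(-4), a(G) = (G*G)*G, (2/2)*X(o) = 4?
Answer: -11160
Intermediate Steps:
X(o) = 4
a(G) = G**3 (a(G) = G**2*G = G**3)
p = -128 (p = (4 - 2)*(-4)**3 = 2*(-64) = -128)
(((4 + 0) + p)*(-10))*(-9) = (((4 + 0) - 128)*(-10))*(-9) = ((4 - 128)*(-10))*(-9) = -124*(-10)*(-9) = 1240*(-9) = -11160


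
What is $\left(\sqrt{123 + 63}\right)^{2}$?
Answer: $186$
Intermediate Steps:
$\left(\sqrt{123 + 63}\right)^{2} = \left(\sqrt{186}\right)^{2} = 186$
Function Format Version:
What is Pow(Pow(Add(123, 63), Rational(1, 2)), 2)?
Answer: 186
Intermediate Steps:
Pow(Pow(Add(123, 63), Rational(1, 2)), 2) = Pow(Pow(186, Rational(1, 2)), 2) = 186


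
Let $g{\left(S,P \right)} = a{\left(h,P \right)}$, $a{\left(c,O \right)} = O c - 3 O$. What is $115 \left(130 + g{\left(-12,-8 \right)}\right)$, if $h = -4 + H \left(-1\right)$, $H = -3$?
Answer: $18630$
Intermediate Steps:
$h = -1$ ($h = -4 - -3 = -4 + 3 = -1$)
$a{\left(c,O \right)} = - 3 O + O c$
$g{\left(S,P \right)} = - 4 P$ ($g{\left(S,P \right)} = P \left(-3 - 1\right) = P \left(-4\right) = - 4 P$)
$115 \left(130 + g{\left(-12,-8 \right)}\right) = 115 \left(130 - -32\right) = 115 \left(130 + 32\right) = 115 \cdot 162 = 18630$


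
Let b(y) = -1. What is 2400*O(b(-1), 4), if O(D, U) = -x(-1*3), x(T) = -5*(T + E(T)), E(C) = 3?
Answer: 0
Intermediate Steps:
x(T) = -15 - 5*T (x(T) = -5*(T + 3) = -5*(3 + T) = -15 - 5*T)
O(D, U) = 0 (O(D, U) = -(-15 - (-5)*3) = -(-15 - 5*(-3)) = -(-15 + 15) = -1*0 = 0)
2400*O(b(-1), 4) = 2400*0 = 0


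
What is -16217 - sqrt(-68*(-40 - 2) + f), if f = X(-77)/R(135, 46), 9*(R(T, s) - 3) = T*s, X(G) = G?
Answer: -16217 - sqrt(25703)/3 ≈ -16270.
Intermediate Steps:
R(T, s) = 3 + T*s/9 (R(T, s) = 3 + (T*s)/9 = 3 + T*s/9)
f = -1/9 (f = -77/(3 + (1/9)*135*46) = -77/(3 + 690) = -77/693 = -77*1/693 = -1/9 ≈ -0.11111)
-16217 - sqrt(-68*(-40 - 2) + f) = -16217 - sqrt(-68*(-40 - 2) - 1/9) = -16217 - sqrt(-68*(-42) - 1/9) = -16217 - sqrt(2856 - 1/9) = -16217 - sqrt(25703/9) = -16217 - sqrt(25703)/3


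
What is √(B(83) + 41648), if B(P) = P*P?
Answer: 3*√5393 ≈ 220.31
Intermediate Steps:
B(P) = P²
√(B(83) + 41648) = √(83² + 41648) = √(6889 + 41648) = √48537 = 3*√5393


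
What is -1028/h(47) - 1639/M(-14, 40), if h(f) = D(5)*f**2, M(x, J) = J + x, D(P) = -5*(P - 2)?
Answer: -54281537/861510 ≈ -63.007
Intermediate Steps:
D(P) = 10 - 5*P (D(P) = -5*(-2 + P) = 10 - 5*P)
h(f) = -15*f**2 (h(f) = (10 - 5*5)*f**2 = (10 - 25)*f**2 = -15*f**2)
-1028/h(47) - 1639/M(-14, 40) = -1028/((-15*47**2)) - 1639/(40 - 14) = -1028/((-15*2209)) - 1639/26 = -1028/(-33135) - 1639*1/26 = -1028*(-1/33135) - 1639/26 = 1028/33135 - 1639/26 = -54281537/861510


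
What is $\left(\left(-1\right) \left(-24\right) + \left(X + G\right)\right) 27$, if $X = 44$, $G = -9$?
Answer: $1593$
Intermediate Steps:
$\left(\left(-1\right) \left(-24\right) + \left(X + G\right)\right) 27 = \left(\left(-1\right) \left(-24\right) + \left(44 - 9\right)\right) 27 = \left(24 + 35\right) 27 = 59 \cdot 27 = 1593$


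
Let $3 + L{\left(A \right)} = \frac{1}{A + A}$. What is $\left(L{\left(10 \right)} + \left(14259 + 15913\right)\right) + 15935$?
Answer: $\frac{922081}{20} \approx 46104.0$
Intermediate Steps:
$L{\left(A \right)} = -3 + \frac{1}{2 A}$ ($L{\left(A \right)} = -3 + \frac{1}{A + A} = -3 + \frac{1}{2 A}$)
$\left(L{\left(10 \right)} + \left(14259 + 15913\right)\right) + 15935 = \left(\left(-3 + \frac{1}{2 \cdot 10}\right) + \left(14259 + 15913\right)\right) + 15935 = \left(\left(-3 + \frac{1}{2} \cdot \frac{1}{10}\right) + 30172\right) + 15935 = \left(\left(-3 + \frac{1}{20}\right) + 30172\right) + 15935 = \left(- \frac{59}{20} + 30172\right) + 15935 = \frac{603381}{20} + 15935 = \frac{922081}{20}$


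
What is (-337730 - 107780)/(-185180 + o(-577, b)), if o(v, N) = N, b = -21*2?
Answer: 222755/92611 ≈ 2.4053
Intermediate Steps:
b = -42
(-337730 - 107780)/(-185180 + o(-577, b)) = (-337730 - 107780)/(-185180 - 42) = -445510/(-185222) = -445510*(-1/185222) = 222755/92611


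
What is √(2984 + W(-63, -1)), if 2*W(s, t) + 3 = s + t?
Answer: √11802/2 ≈ 54.318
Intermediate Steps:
W(s, t) = -3/2 + s/2 + t/2 (W(s, t) = -3/2 + (s + t)/2 = -3/2 + (s/2 + t/2) = -3/2 + s/2 + t/2)
√(2984 + W(-63, -1)) = √(2984 + (-3/2 + (½)*(-63) + (½)*(-1))) = √(2984 + (-3/2 - 63/2 - ½)) = √(2984 - 67/2) = √(5901/2) = √11802/2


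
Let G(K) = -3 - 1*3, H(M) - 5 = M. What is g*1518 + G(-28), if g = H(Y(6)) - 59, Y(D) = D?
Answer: -72870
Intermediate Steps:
H(M) = 5 + M
G(K) = -6 (G(K) = -3 - 3 = -6)
g = -48 (g = (5 + 6) - 59 = 11 - 59 = -48)
g*1518 + G(-28) = -48*1518 - 6 = -72864 - 6 = -72870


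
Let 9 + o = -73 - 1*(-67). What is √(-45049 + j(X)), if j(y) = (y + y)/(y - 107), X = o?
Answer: I*√167626414/61 ≈ 212.25*I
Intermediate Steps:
o = -15 (o = -9 + (-73 - 1*(-67)) = -9 + (-73 + 67) = -9 - 6 = -15)
X = -15
j(y) = 2*y/(-107 + y) (j(y) = (2*y)/(-107 + y) = 2*y/(-107 + y))
√(-45049 + j(X)) = √(-45049 + 2*(-15)/(-107 - 15)) = √(-45049 + 2*(-15)/(-122)) = √(-45049 + 2*(-15)*(-1/122)) = √(-45049 + 15/61) = √(-2747974/61) = I*√167626414/61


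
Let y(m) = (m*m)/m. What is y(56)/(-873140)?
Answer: -14/218285 ≈ -6.4136e-5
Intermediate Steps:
y(m) = m (y(m) = m²/m = m)
y(56)/(-873140) = 56/(-873140) = 56*(-1/873140) = -14/218285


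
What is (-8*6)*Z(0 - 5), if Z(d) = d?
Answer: 240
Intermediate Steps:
(-8*6)*Z(0 - 5) = (-8*6)*(0 - 5) = -48*(-5) = 240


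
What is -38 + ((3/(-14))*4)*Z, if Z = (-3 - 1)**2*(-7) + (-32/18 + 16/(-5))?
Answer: 934/15 ≈ 62.267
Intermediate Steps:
Z = -5264/45 (Z = (-4)**2*(-7) + (-32*1/18 + 16*(-1/5)) = 16*(-7) + (-16/9 - 16/5) = -112 - 224/45 = -5264/45 ≈ -116.98)
-38 + ((3/(-14))*4)*Z = -38 + ((3/(-14))*4)*(-5264/45) = -38 + ((3*(-1/14))*4)*(-5264/45) = -38 - 3/14*4*(-5264/45) = -38 - 6/7*(-5264/45) = -38 + 1504/15 = 934/15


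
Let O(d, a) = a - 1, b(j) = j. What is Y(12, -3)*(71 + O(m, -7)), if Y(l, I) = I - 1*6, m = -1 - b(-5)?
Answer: -567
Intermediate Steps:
m = 4 (m = -1 - 1*(-5) = -1 + 5 = 4)
O(d, a) = -1 + a
Y(l, I) = -6 + I (Y(l, I) = I - 6 = -6 + I)
Y(12, -3)*(71 + O(m, -7)) = (-6 - 3)*(71 + (-1 - 7)) = -9*(71 - 8) = -9*63 = -567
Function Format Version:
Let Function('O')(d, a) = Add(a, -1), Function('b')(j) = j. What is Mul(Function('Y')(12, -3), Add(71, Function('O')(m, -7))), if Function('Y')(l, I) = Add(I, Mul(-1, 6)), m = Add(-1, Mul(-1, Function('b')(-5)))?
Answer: -567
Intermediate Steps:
m = 4 (m = Add(-1, Mul(-1, -5)) = Add(-1, 5) = 4)
Function('O')(d, a) = Add(-1, a)
Function('Y')(l, I) = Add(-6, I) (Function('Y')(l, I) = Add(I, -6) = Add(-6, I))
Mul(Function('Y')(12, -3), Add(71, Function('O')(m, -7))) = Mul(Add(-6, -3), Add(71, Add(-1, -7))) = Mul(-9, Add(71, -8)) = Mul(-9, 63) = -567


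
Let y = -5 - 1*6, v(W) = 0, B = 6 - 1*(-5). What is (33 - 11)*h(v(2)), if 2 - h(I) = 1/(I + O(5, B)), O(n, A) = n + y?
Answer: 143/3 ≈ 47.667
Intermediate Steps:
B = 11 (B = 6 + 5 = 11)
y = -11 (y = -5 - 6 = -11)
O(n, A) = -11 + n (O(n, A) = n - 11 = -11 + n)
h(I) = 2 - 1/(-6 + I) (h(I) = 2 - 1/(I + (-11 + 5)) = 2 - 1/(I - 6) = 2 - 1/(-6 + I))
(33 - 11)*h(v(2)) = (33 - 11)*((-13 + 2*0)/(-6 + 0)) = 22*((-13 + 0)/(-6)) = 22*(-⅙*(-13)) = 22*(13/6) = 143/3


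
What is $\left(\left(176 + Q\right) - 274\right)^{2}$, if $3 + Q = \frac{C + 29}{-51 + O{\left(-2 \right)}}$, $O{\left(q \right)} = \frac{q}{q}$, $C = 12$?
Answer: $\frac{25918281}{2500} \approx 10367.0$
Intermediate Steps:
$O{\left(q \right)} = 1$
$Q = - \frac{191}{50}$ ($Q = -3 + \frac{12 + 29}{-51 + 1} = -3 + \frac{41}{-50} = -3 + 41 \left(- \frac{1}{50}\right) = -3 - \frac{41}{50} = - \frac{191}{50} \approx -3.82$)
$\left(\left(176 + Q\right) - 274\right)^{2} = \left(\left(176 - \frac{191}{50}\right) - 274\right)^{2} = \left(\frac{8609}{50} - 274\right)^{2} = \left(- \frac{5091}{50}\right)^{2} = \frac{25918281}{2500}$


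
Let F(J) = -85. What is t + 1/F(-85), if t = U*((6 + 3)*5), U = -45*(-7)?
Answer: 1204874/85 ≈ 14175.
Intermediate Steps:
U = 315
t = 14175 (t = 315*((6 + 3)*5) = 315*(9*5) = 315*45 = 14175)
t + 1/F(-85) = 14175 + 1/(-85) = 14175 - 1/85 = 1204874/85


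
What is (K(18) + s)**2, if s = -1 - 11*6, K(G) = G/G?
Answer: 4356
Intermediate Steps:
K(G) = 1
s = -67 (s = -1 - 66 = -67)
(K(18) + s)**2 = (1 - 67)**2 = (-66)**2 = 4356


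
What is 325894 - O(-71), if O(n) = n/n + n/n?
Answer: 325892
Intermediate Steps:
O(n) = 2 (O(n) = 1 + 1 = 2)
325894 - O(-71) = 325894 - 1*2 = 325894 - 2 = 325892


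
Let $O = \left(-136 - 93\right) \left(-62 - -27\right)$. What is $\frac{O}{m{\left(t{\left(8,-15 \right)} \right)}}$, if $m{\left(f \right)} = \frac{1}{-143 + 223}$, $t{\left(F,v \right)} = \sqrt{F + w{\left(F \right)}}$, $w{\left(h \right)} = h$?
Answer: $641200$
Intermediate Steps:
$t{\left(F,v \right)} = \sqrt{2} \sqrt{F}$ ($t{\left(F,v \right)} = \sqrt{F + F} = \sqrt{2 F} = \sqrt{2} \sqrt{F}$)
$m{\left(f \right)} = \frac{1}{80}$
$O = 8015$ ($O = - 229 \left(-62 + 27\right) = \left(-229\right) \left(-35\right) = 8015$)
$\frac{O}{m{\left(t{\left(8,-15 \right)} \right)}} = 8015 \frac{1}{\frac{1}{80}} = 8015 \cdot 80 = 641200$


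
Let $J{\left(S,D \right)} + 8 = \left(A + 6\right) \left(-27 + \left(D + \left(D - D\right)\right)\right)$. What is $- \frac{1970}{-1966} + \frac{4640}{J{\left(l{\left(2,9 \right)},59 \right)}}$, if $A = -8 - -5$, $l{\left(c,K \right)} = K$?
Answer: $\frac{580975}{10813} \approx 53.729$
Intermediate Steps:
$A = -3$ ($A = -8 + 5 = -3$)
$J{\left(S,D \right)} = -89 + 3 D$ ($J{\left(S,D \right)} = -8 + \left(-3 + 6\right) \left(-27 + \left(D + \left(D - D\right)\right)\right) = -8 + 3 \left(-27 + \left(D + 0\right)\right) = -8 + 3 \left(-27 + D\right) = -8 + \left(-81 + 3 D\right) = -89 + 3 D$)
$- \frac{1970}{-1966} + \frac{4640}{J{\left(l{\left(2,9 \right)},59 \right)}} = - \frac{1970}{-1966} + \frac{4640}{-89 + 3 \cdot 59} = \left(-1970\right) \left(- \frac{1}{1966}\right) + \frac{4640}{-89 + 177} = \frac{985}{983} + \frac{4640}{88} = \frac{985}{983} + 4640 \cdot \frac{1}{88} = \frac{985}{983} + \frac{580}{11} = \frac{580975}{10813}$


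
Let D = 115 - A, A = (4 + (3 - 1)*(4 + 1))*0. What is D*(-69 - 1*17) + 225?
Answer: -9665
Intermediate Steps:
A = 0 (A = (4 + 2*5)*0 = (4 + 10)*0 = 14*0 = 0)
D = 115 (D = 115 - 1*0 = 115 + 0 = 115)
D*(-69 - 1*17) + 225 = 115*(-69 - 1*17) + 225 = 115*(-69 - 17) + 225 = 115*(-86) + 225 = -9890 + 225 = -9665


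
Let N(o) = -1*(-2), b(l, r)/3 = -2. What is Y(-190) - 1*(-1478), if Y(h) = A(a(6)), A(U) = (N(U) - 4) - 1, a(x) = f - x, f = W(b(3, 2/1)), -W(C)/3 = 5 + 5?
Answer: 1475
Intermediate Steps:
b(l, r) = -6 (b(l, r) = 3*(-2) = -6)
W(C) = -30 (W(C) = -3*(5 + 5) = -3*10 = -30)
N(o) = 2
f = -30
a(x) = -30 - x
A(U) = -3 (A(U) = (2 - 4) - 1 = -2 - 1 = -3)
Y(h) = -3
Y(-190) - 1*(-1478) = -3 - 1*(-1478) = -3 + 1478 = 1475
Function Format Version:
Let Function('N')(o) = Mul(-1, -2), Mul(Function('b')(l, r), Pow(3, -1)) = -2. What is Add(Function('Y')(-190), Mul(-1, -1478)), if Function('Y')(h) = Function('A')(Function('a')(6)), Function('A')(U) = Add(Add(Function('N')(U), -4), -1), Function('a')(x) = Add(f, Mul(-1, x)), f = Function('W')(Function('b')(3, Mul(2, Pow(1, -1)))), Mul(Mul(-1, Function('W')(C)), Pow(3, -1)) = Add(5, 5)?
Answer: 1475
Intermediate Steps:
Function('b')(l, r) = -6 (Function('b')(l, r) = Mul(3, -2) = -6)
Function('W')(C) = -30 (Function('W')(C) = Mul(-3, Add(5, 5)) = Mul(-3, 10) = -30)
Function('N')(o) = 2
f = -30
Function('a')(x) = Add(-30, Mul(-1, x))
Function('A')(U) = -3 (Function('A')(U) = Add(Add(2, -4), -1) = Add(-2, -1) = -3)
Function('Y')(h) = -3
Add(Function('Y')(-190), Mul(-1, -1478)) = Add(-3, Mul(-1, -1478)) = Add(-3, 1478) = 1475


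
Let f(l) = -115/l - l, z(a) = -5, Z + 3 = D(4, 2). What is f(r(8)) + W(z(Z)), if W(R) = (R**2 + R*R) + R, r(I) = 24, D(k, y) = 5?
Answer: 389/24 ≈ 16.208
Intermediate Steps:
Z = 2 (Z = -3 + 5 = 2)
W(R) = R + 2*R**2 (W(R) = (R**2 + R**2) + R = 2*R**2 + R = R + 2*R**2)
f(l) = -l - 115/l
f(r(8)) + W(z(Z)) = (-1*24 - 115/24) - 5*(1 + 2*(-5)) = (-24 - 115*1/24) - 5*(1 - 10) = (-24 - 115/24) - 5*(-9) = -691/24 + 45 = 389/24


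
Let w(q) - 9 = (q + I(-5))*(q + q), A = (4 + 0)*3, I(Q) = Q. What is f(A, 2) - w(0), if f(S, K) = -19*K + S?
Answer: -35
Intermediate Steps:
A = 12 (A = 4*3 = 12)
f(S, K) = S - 19*K
w(q) = 9 + 2*q*(-5 + q) (w(q) = 9 + (q - 5)*(q + q) = 9 + (-5 + q)*(2*q) = 9 + 2*q*(-5 + q))
f(A, 2) - w(0) = (12 - 19*2) - (9 - 10*0 + 2*0²) = (12 - 38) - (9 + 0 + 2*0) = -26 - (9 + 0 + 0) = -26 - 1*9 = -26 - 9 = -35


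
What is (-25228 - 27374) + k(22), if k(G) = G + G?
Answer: -52558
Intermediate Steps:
k(G) = 2*G
(-25228 - 27374) + k(22) = (-25228 - 27374) + 2*22 = -52602 + 44 = -52558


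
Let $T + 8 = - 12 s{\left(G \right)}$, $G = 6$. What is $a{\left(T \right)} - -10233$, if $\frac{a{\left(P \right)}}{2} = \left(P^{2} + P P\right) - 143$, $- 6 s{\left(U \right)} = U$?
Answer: $10011$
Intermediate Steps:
$s{\left(U \right)} = - \frac{U}{6}$
$T = 4$ ($T = -8 - 12 \left(\left(- \frac{1}{6}\right) 6\right) = -8 - -12 = -8 + 12 = 4$)
$a{\left(P \right)} = -286 + 4 P^{2}$ ($a{\left(P \right)} = 2 \left(\left(P^{2} + P P\right) - 143\right) = 2 \left(\left(P^{2} + P^{2}\right) - 143\right) = 2 \left(2 P^{2} - 143\right) = 2 \left(-143 + 2 P^{2}\right) = -286 + 4 P^{2}$)
$a{\left(T \right)} - -10233 = \left(-286 + 4 \cdot 4^{2}\right) - -10233 = \left(-286 + 4 \cdot 16\right) + 10233 = \left(-286 + 64\right) + 10233 = -222 + 10233 = 10011$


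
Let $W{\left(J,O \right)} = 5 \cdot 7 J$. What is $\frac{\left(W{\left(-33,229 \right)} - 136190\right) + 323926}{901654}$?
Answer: $\frac{186581}{901654} \approx 0.20693$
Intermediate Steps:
$W{\left(J,O \right)} = 35 J$
$\frac{\left(W{\left(-33,229 \right)} - 136190\right) + 323926}{901654} = \frac{\left(35 \left(-33\right) - 136190\right) + 323926}{901654} = \left(\left(-1155 - 136190\right) + 323926\right) \frac{1}{901654} = \left(-137345 + 323926\right) \frac{1}{901654} = 186581 \cdot \frac{1}{901654} = \frac{186581}{901654}$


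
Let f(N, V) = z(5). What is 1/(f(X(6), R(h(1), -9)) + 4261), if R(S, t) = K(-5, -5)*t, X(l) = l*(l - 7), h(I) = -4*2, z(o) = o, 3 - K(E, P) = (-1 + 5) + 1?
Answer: 1/4266 ≈ 0.00023441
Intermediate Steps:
K(E, P) = -2 (K(E, P) = 3 - ((-1 + 5) + 1) = 3 - (4 + 1) = 3 - 1*5 = 3 - 5 = -2)
h(I) = -8
X(l) = l*(-7 + l)
R(S, t) = -2*t
f(N, V) = 5
1/(f(X(6), R(h(1), -9)) + 4261) = 1/(5 + 4261) = 1/4266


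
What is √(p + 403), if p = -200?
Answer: √203 ≈ 14.248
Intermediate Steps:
√(p + 403) = √(-200 + 403) = √203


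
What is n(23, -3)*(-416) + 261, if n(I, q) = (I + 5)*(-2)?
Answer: 23557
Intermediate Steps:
n(I, q) = -10 - 2*I (n(I, q) = (5 + I)*(-2) = -10 - 2*I)
n(23, -3)*(-416) + 261 = (-10 - 2*23)*(-416) + 261 = (-10 - 46)*(-416) + 261 = -56*(-416) + 261 = 23296 + 261 = 23557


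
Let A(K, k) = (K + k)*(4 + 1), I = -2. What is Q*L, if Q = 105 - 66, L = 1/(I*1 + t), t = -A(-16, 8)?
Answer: 39/38 ≈ 1.0263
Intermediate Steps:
A(K, k) = 5*K + 5*k (A(K, k) = (K + k)*5 = 5*K + 5*k)
t = 40 (t = -(5*(-16) + 5*8) = -(-80 + 40) = -1*(-40) = 40)
L = 1/38 (L = 1/(-2*1 + 40) = 1/(-2 + 40) = 1/38 ≈ 0.026316)
Q = 39
Q*L = 39*(1/38) = 39/38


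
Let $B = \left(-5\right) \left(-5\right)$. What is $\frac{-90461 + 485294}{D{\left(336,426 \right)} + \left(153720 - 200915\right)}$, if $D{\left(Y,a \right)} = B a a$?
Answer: $\frac{394833}{4489705} \approx 0.087942$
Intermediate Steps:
$B = 25$
$D{\left(Y,a \right)} = 25 a^{2}$ ($D{\left(Y,a \right)} = 25 a a = 25 a^{2}$)
$\frac{-90461 + 485294}{D{\left(336,426 \right)} + \left(153720 - 200915\right)} = \frac{-90461 + 485294}{25 \cdot 426^{2} + \left(153720 - 200915\right)} = \frac{394833}{25 \cdot 181476 + \left(153720 - 200915\right)} = \frac{394833}{4536900 - 47195} = \frac{394833}{4489705}$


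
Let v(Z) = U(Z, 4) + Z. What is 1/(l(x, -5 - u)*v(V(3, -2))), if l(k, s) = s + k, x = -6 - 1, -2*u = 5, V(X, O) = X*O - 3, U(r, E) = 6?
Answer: 2/57 ≈ 0.035088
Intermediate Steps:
V(X, O) = -3 + O*X (V(X, O) = O*X - 3 = -3 + O*X)
u = -5/2 (u = -½*5 = -5/2 ≈ -2.5000)
x = -7
l(k, s) = k + s
v(Z) = 6 + Z
1/(l(x, -5 - u)*v(V(3, -2))) = 1/((-7 + (-5 - 1*(-5/2)))*(6 + (-3 - 2*3))) = 1/((-7 + (-5 + 5/2))*(6 + (-3 - 6))) = 1/((-7 - 5/2)*(6 - 9)) = 1/(-19/2*(-3)) = 1/(57/2) = 2/57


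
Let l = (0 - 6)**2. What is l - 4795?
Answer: -4759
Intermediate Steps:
l = 36 (l = (-6)**2 = 36)
l - 4795 = 36 - 4795 = -4759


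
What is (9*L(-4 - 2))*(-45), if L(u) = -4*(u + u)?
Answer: -19440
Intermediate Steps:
L(u) = -8*u
(9*L(-4 - 2))*(-45) = (9*(-8*(-4 - 2)))*(-45) = (9*(-8*(-6)))*(-45) = (9*48)*(-45) = 432*(-45) = -19440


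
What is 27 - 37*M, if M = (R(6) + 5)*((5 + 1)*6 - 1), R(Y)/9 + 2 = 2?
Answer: -6448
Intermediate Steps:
R(Y) = 0 (R(Y) = -18 + 9*2 = -18 + 18 = 0)
M = 175 (M = (0 + 5)*((5 + 1)*6 - 1) = 5*(6*6 - 1) = 5*(36 - 1) = 5*35 = 175)
27 - 37*M = 27 - 37*175 = 27 - 6475 = -6448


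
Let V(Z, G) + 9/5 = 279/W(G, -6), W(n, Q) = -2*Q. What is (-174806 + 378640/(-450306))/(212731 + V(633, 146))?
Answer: -46303864280/56355120441 ≈ -0.82164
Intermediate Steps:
V(Z, G) = 429/20 (V(Z, G) = -9/5 + 279/((-2*(-6))) = -9/5 + 279/12 = -9/5 + 279*(1/12) = -9/5 + 93/4 = 429/20)
(-174806 + 378640/(-450306))/(212731 + V(633, 146)) = (-174806 + 378640/(-450306))/(212731 + 429/20) = (-174806 + 378640*(-1/450306))/(4255049/20) = (-174806 - 189320/225153)*(20/4255049) = -39358284638/225153*20/4255049 = -46303864280/56355120441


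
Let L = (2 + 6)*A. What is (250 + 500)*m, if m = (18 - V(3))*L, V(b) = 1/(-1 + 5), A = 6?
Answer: 639000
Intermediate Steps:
L = 48 (L = (2 + 6)*6 = 8*6 = 48)
V(b) = 1/4
m = 852 (m = (18 - 1*1/4)*48 = (18 - 1/4)*48 = (71/4)*48 = 852)
(250 + 500)*m = (250 + 500)*852 = 750*852 = 639000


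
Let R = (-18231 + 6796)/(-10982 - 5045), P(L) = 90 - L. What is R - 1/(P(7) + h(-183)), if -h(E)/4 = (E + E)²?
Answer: 6126214362/8586321007 ≈ 0.71349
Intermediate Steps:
h(E) = -16*E² (h(E) = -4*(E + E)² = -4*4*E² = -16*E²)
R = 11435/16027 (R = -11435/(-16027) = -11435*(-1/16027) = 11435/16027 ≈ 0.71348)
R - 1/(P(7) + h(-183)) = 11435/16027 - 1/((90 - 1*7) - 16*(-183)²) = 11435/16027 - 1/((90 - 7) - 16*33489) = 11435/16027 - 1/(83 - 535824) = 11435/16027 - 1/(-535741) = 11435/16027 - 1*(-1/535741) = 11435/16027 + 1/535741 = 6126214362/8586321007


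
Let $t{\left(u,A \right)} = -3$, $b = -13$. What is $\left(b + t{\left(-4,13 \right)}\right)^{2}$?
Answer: $256$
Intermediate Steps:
$\left(b + t{\left(-4,13 \right)}\right)^{2} = \left(-13 - 3\right)^{2} = \left(-16\right)^{2} = 256$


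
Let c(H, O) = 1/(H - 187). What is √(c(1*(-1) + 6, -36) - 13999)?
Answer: 3*I*√51522562/182 ≈ 118.32*I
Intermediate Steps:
c(H, O) = 1/(-187 + H)
√(c(1*(-1) + 6, -36) - 13999) = √(1/(-187 + (1*(-1) + 6)) - 13999) = √(1/(-187 + (-1 + 6)) - 13999) = √(1/(-187 + 5) - 13999) = √(1/(-182) - 13999) = √(-1/182 - 13999) = √(-2547819/182) = 3*I*√51522562/182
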